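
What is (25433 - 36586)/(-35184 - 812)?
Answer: 11153/35996 ≈ 0.30984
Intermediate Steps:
(25433 - 36586)/(-35184 - 812) = -11153/(-35996) = -11153*(-1/35996) = 11153/35996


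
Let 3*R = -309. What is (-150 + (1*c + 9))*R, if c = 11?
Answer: 13390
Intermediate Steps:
R = -103 (R = (1/3)*(-309) = -103)
(-150 + (1*c + 9))*R = (-150 + (1*11 + 9))*(-103) = (-150 + (11 + 9))*(-103) = (-150 + 20)*(-103) = -130*(-103) = 13390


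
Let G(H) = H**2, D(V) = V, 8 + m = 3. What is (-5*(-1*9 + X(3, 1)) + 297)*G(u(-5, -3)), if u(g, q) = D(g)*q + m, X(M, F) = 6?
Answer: 31200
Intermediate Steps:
m = -5 (m = -8 + 3 = -5)
u(g, q) = -5 + g*q (u(g, q) = g*q - 5 = -5 + g*q)
(-5*(-1*9 + X(3, 1)) + 297)*G(u(-5, -3)) = (-5*(-1*9 + 6) + 297)*(-5 - 5*(-3))**2 = (-5*(-9 + 6) + 297)*(-5 + 15)**2 = (-5*(-3) + 297)*10**2 = (15 + 297)*100 = 312*100 = 31200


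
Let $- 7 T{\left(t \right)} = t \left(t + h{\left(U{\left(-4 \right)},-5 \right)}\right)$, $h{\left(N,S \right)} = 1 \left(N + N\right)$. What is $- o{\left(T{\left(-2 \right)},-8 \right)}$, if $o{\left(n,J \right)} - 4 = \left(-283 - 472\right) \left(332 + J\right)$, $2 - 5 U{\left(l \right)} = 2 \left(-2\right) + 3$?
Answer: $244616$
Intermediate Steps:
$U{\left(l \right)} = \frac{3}{5}$ ($U{\left(l \right)} = \frac{2}{5} - \frac{2 \left(-2\right) + 3}{5} = \frac{2}{5} - \frac{-4 + 3}{5} = \frac{2}{5} - - \frac{1}{5} = \frac{2}{5} + \frac{1}{5} = \frac{3}{5}$)
$h{\left(N,S \right)} = 2 N$ ($h{\left(N,S \right)} = 1 \cdot 2 N = 2 N$)
$T{\left(t \right)} = - \frac{t \left(\frac{6}{5} + t\right)}{7}$ ($T{\left(t \right)} = - \frac{t \left(t + 2 \cdot \frac{3}{5}\right)}{7} = - \frac{t \left(t + \frac{6}{5}\right)}{7} = - \frac{t \left(\frac{6}{5} + t\right)}{7}$)
$o{\left(n,J \right)} = -250656 - 755 J$ ($o{\left(n,J \right)} = 4 + \left(-283 - 472\right) \left(332 + J\right) = 4 - 755 \left(332 + J\right) = 4 - \left(250660 + 755 J\right) = -250656 - 755 J$)
$- o{\left(T{\left(-2 \right)},-8 \right)} = - (-250656 - -6040) = - (-250656 + 6040) = \left(-1\right) \left(-244616\right) = 244616$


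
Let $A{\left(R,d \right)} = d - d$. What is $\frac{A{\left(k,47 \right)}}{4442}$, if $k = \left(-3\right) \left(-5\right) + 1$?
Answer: $0$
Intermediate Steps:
$k = 16$ ($k = 15 + 1 = 16$)
$A{\left(R,d \right)} = 0$
$\frac{A{\left(k,47 \right)}}{4442} = \frac{0}{4442} = 0 \cdot \frac{1}{4442} = 0$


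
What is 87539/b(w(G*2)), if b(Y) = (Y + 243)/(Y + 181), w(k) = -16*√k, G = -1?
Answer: 3895047805/59561 - 86838688*I*√2/59561 ≈ 65396.0 - 2061.9*I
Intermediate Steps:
b(Y) = (243 + Y)/(181 + Y)
87539/b(w(G*2)) = 87539/(((243 - 16*I*√2)/(181 - 16*I*√2))) = 87539*((181 - 16*I*√2)/(243 - 16*I*√2)) = 87539*(181 - 16*I*√2)/(243 - 16*I*√2)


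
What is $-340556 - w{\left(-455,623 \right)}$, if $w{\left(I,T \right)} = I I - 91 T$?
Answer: $-490888$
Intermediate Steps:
$w{\left(I,T \right)} = I^{2} - 91 T$
$-340556 - w{\left(-455,623 \right)} = -340556 - \left(\left(-455\right)^{2} - 56693\right) = -340556 - \left(207025 - 56693\right) = -340556 - 150332 = -490888$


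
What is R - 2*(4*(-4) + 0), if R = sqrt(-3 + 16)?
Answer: 32 + sqrt(13) ≈ 35.606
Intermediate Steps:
R = sqrt(13) ≈ 3.6056
R - 2*(4*(-4) + 0) = sqrt(13) - 2*(4*(-4) + 0) = sqrt(13) - 2*(-16 + 0) = sqrt(13) - 2*(-16) = sqrt(13) + 32 = 32 + sqrt(13)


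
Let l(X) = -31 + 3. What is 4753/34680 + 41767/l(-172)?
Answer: -362086619/242760 ≈ -1491.5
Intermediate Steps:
l(X) = -28
4753/34680 + 41767/l(-172) = 4753/34680 + 41767/(-28) = 4753*(1/34680) + 41767*(-1/28) = 4753/34680 - 41767/28 = -362086619/242760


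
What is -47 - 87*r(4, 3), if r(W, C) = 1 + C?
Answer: -395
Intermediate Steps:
-47 - 87*r(4, 3) = -47 - 87*(1 + 3) = -47 - 87*4 = -47 - 348 = -395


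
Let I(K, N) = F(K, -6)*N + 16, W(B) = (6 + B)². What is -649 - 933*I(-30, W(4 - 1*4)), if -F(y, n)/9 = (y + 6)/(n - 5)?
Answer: 7083661/11 ≈ 6.4397e+5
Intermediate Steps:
F(y, n) = -9*(6 + y)/(-5 + n) (F(y, n) = -9*(y + 6)/(n - 5) = -9*(6 + y)/(-5 + n))
I(K, N) = 16 + N*(54/11 + 9*K/11) (I(K, N) = (9*(-6 - K)/(-5 - 6))*N + 16 = (9*(-6 - K)/(-11))*N + 16 = (9*(-1/11)*(-6 - K))*N + 16 = (54/11 + 9*K/11)*N + 16 = N*(54/11 + 9*K/11) + 16 = 16 + N*(54/11 + 9*K/11))
-649 - 933*I(-30, W(4 - 1*4)) = -649 - 933*(16 + 9*(6 + (4 - 1*4))²*(6 - 30)/11) = -649 - 933*(16 + (9/11)*(6 + (4 - 4))²*(-24)) = -649 - 933*(16 + (9/11)*(6 + 0)²*(-24)) = -649 - 933*(16 + (9/11)*6²*(-24)) = -649 - 933*(16 + (9/11)*36*(-24)) = -649 - 933*(16 - 7776/11) = -649 - 933*(-7600/11) = -649 + 7090800/11 = 7083661/11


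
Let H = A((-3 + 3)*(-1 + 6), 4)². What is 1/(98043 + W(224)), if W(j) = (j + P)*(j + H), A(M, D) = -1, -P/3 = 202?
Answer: 1/12093 ≈ 8.2692e-5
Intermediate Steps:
P = -606 (P = -3*202 = -606)
H = 1 (H = (-1)² = 1)
W(j) = (1 + j)*(-606 + j) (W(j) = (j - 606)*(j + 1) = (-606 + j)*(1 + j) = (1 + j)*(-606 + j))
1/(98043 + W(224)) = 1/(98043 + (-606 + 224² - 605*224)) = 1/(98043 + (-606 + 50176 - 135520)) = 1/(98043 - 85950) = 1/12093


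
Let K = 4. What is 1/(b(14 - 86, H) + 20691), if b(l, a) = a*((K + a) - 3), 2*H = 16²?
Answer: 1/37203 ≈ 2.6880e-5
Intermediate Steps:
H = 128 (H = (½)*16² = (½)*256 = 128)
b(l, a) = a*(1 + a) (b(l, a) = a*((4 + a) - 3) = a*(1 + a))
1/(b(14 - 86, H) + 20691) = 1/(128*(1 + 128) + 20691) = 1/(128*129 + 20691) = 1/(16512 + 20691) = 1/37203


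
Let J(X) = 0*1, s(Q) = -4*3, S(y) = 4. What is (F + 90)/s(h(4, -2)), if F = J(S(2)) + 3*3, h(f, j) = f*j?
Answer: -33/4 ≈ -8.2500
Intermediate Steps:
s(Q) = -12
J(X) = 0
F = 9 (F = 0 + 3*3 = 0 + 9 = 9)
(F + 90)/s(h(4, -2)) = (9 + 90)/(-12) = 99*(-1/12) = -33/4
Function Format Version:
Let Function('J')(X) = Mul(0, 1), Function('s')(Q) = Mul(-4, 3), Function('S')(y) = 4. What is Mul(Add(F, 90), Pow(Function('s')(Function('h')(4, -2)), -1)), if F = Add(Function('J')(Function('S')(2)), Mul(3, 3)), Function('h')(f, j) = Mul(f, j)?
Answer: Rational(-33, 4) ≈ -8.2500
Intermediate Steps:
Function('s')(Q) = -12
Function('J')(X) = 0
F = 9 (F = Add(0, Mul(3, 3)) = Add(0, 9) = 9)
Mul(Add(F, 90), Pow(Function('s')(Function('h')(4, -2)), -1)) = Mul(Add(9, 90), Pow(-12, -1)) = Mul(99, Rational(-1, 12)) = Rational(-33, 4)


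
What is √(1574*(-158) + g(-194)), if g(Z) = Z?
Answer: 3*I*√27654 ≈ 498.88*I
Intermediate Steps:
√(1574*(-158) + g(-194)) = √(1574*(-158) - 194) = √(-248692 - 194) = √(-248886) = 3*I*√27654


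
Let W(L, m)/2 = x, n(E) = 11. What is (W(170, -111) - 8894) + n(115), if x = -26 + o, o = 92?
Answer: -8751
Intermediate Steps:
x = 66 (x = -26 + 92 = 66)
W(L, m) = 132 (W(L, m) = 2*66 = 132)
(W(170, -111) - 8894) + n(115) = (132 - 8894) + 11 = -8762 + 11 = -8751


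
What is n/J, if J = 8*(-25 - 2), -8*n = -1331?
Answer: -1331/1728 ≈ -0.77025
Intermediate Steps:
n = 1331/8 (n = -1/8*(-1331) = 1331/8 ≈ 166.38)
J = -216 (J = 8*(-27) = -216)
n/J = (1331/8)/(-216) = (1331/8)*(-1/216) = -1331/1728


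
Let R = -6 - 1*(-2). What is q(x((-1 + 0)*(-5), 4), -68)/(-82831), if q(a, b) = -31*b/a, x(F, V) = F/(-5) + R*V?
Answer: 124/82831 ≈ 0.0014970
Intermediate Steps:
R = -4 (R = -6 + 2 = -4)
x(F, V) = -4*V - F/5 (x(F, V) = F/(-5) - 4*V = -F/5 - 4*V = -4*V - F/5)
q(a, b) = -31*b/a
q(x((-1 + 0)*(-5), 4), -68)/(-82831) = -31*(-68)/(-4*4 - (-1 + 0)*(-5)/5)/(-82831) = -31*(-68)/(-16 - (-1)*(-5)/5)*(-1/82831) = -31*(-68)/(-16 - 1/5*5)*(-1/82831) = -31*(-68)/(-16 - 1)*(-1/82831) = -31*(-68)/(-17)*(-1/82831) = -31*(-68)*(-1/17)*(-1/82831) = -124*(-1/82831) = 124/82831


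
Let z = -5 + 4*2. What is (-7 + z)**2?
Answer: 16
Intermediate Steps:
z = 3 (z = -5 + 8 = 3)
(-7 + z)**2 = (-7 + 3)**2 = (-4)**2 = 16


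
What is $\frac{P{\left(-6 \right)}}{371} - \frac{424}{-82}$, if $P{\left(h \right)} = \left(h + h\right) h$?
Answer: $\frac{81604}{15211} \approx 5.3648$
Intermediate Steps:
$P{\left(h \right)} = 2 h^{2}$ ($P{\left(h \right)} = 2 h h = 2 h^{2}$)
$\frac{P{\left(-6 \right)}}{371} - \frac{424}{-82} = \frac{2 \left(-6\right)^{2}}{371} - \frac{424}{-82} = 2 \cdot 36 \cdot \frac{1}{371} - - \frac{212}{41} = 72 \cdot \frac{1}{371} + \frac{212}{41} = \frac{72}{371} + \frac{212}{41} = \frac{81604}{15211}$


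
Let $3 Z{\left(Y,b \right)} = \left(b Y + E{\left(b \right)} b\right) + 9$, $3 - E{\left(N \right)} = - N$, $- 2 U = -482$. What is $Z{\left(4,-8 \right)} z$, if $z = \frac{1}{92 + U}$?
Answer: $\frac{17}{999} \approx 0.017017$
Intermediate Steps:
$U = 241$ ($U = \left(- \frac{1}{2}\right) \left(-482\right) = 241$)
$E{\left(N \right)} = 3 + N$ ($E{\left(N \right)} = 3 - - N = 3 + N$)
$Z{\left(Y,b \right)} = 3 + \frac{Y b}{3} + \frac{b \left(3 + b\right)}{3}$ ($Z{\left(Y,b \right)} = \frac{\left(b Y + \left(3 + b\right) b\right) + 9}{3} = \frac{\left(Y b + b \left(3 + b\right)\right) + 9}{3} = \frac{9 + Y b + b \left(3 + b\right)}{3} = 3 + \frac{Y b}{3} + \frac{b \left(3 + b\right)}{3}$)
$z = \frac{1}{333}$ ($z = \frac{1}{92 + 241} = \frac{1}{333} \approx 0.003003$)
$Z{\left(4,-8 \right)} z = \left(3 + \frac{1}{3} \cdot 4 \left(-8\right) + \frac{1}{3} \left(-8\right) \left(3 - 8\right)\right) \frac{1}{333} = \left(3 - \frac{32}{3} + \frac{1}{3} \left(-8\right) \left(-5\right)\right) \frac{1}{333} = \left(3 - \frac{32}{3} + \frac{40}{3}\right) \frac{1}{333} = \frac{17}{3} \cdot \frac{1}{333} = \frac{17}{999}$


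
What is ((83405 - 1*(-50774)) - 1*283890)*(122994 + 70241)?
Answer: -28929405085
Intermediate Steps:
((83405 - 1*(-50774)) - 1*283890)*(122994 + 70241) = ((83405 + 50774) - 283890)*193235 = (134179 - 283890)*193235 = -149711*193235 = -28929405085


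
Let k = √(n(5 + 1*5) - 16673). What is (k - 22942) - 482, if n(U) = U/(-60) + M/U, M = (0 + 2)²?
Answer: -23424 + I*√15005490/30 ≈ -23424.0 + 129.12*I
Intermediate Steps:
M = 4 (M = 2² = 4)
n(U) = 4/U - U/60 (n(U) = U/(-60) + 4/U = U*(-1/60) + 4/U = -U/60 + 4/U = 4/U - U/60)
k = I*√15005490/30 (k = √((4/(5 + 1*5) - (5 + 1*5)/60) - 16673) = √((4/(5 + 5) - (5 + 5)/60) - 16673) = √((4/10 - 1/60*10) - 16673) = √((4*(⅒) - ⅙) - 16673) = √((⅖ - ⅙) - 16673) = √(7/30 - 16673) = √(-500183/30) = I*√15005490/30 ≈ 129.12*I)
(k - 22942) - 482 = (I*√15005490/30 - 22942) - 482 = (-22942 + I*√15005490/30) - 482 = -23424 + I*√15005490/30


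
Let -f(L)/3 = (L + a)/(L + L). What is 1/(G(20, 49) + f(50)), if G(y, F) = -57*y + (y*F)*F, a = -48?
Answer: 50/2343997 ≈ 2.1331e-5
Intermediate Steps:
G(y, F) = -57*y + y*F² (G(y, F) = -57*y + (F*y)*F = -57*y + y*F²)
f(L) = -3*(-48 + L)/(2*L) (f(L) = -3*(L - 48)/(L + L) = -3*(-48 + L)/(2*L))
1/(G(20, 49) + f(50)) = 1/(20*(-57 + 49²) + (-3/2 + 72/50)) = 1/(20*(-57 + 2401) + (-3/2 + 72*(1/50))) = 1/(20*2344 + (-3/2 + 36/25)) = 1/(46880 - 3/50) = 1/(2343997/50) = 50/2343997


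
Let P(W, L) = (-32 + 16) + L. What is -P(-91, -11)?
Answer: 27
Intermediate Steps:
P(W, L) = -16 + L
-P(-91, -11) = -(-16 - 11) = -1*(-27) = 27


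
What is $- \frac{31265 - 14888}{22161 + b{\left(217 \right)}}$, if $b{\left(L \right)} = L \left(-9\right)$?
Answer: $- \frac{5459}{6736} \approx -0.81042$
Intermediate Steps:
$b{\left(L \right)} = - 9 L$
$- \frac{31265 - 14888}{22161 + b{\left(217 \right)}} = - \frac{31265 - 14888}{22161 - 1953} = - \frac{16377}{22161 - 1953} = - \frac{16377}{20208} = \left(-1\right) \frac{5459}{6736} = - \frac{5459}{6736}$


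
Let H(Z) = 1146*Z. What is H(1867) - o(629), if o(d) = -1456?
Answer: 2141038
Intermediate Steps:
H(1867) - o(629) = 1146*1867 - 1*(-1456) = 2139582 + 1456 = 2141038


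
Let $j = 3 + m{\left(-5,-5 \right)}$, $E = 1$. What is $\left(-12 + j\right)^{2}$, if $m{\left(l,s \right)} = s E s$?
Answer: $256$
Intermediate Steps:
$m{\left(l,s \right)} = s^{2}$ ($m{\left(l,s \right)} = s 1 s = s s = s^{2}$)
$j = 28$ ($j = 3 + \left(-5\right)^{2} = 3 + 25 = 28$)
$\left(-12 + j\right)^{2} = \left(-12 + 28\right)^{2} = 16^{2} = 256$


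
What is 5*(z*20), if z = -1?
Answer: -100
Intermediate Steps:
5*(z*20) = 5*(-1*20) = 5*(-20) = -100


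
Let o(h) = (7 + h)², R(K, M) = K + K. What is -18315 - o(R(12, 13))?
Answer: -19276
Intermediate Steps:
R(K, M) = 2*K
-18315 - o(R(12, 13)) = -18315 - (7 + 2*12)² = -18315 - (7 + 24)² = -18315 - 1*31² = -18315 - 1*961 = -18315 - 961 = -19276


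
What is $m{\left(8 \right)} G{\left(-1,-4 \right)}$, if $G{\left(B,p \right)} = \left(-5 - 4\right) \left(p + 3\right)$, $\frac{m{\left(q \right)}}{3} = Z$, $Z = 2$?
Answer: $54$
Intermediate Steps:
$m{\left(q \right)} = 6$ ($m{\left(q \right)} = 3 \cdot 2 = 6$)
$G{\left(B,p \right)} = -27 - 9 p$ ($G{\left(B,p \right)} = - 9 \left(3 + p\right) = -27 - 9 p$)
$m{\left(8 \right)} G{\left(-1,-4 \right)} = 6 \left(-27 - -36\right) = 6 \left(-27 + 36\right) = 6 \cdot 9 = 54$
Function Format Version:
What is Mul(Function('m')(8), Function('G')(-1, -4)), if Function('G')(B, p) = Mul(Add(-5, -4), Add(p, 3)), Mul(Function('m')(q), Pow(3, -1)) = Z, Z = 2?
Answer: 54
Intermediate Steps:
Function('m')(q) = 6 (Function('m')(q) = Mul(3, 2) = 6)
Function('G')(B, p) = Add(-27, Mul(-9, p)) (Function('G')(B, p) = Mul(-9, Add(3, p)) = Add(-27, Mul(-9, p)))
Mul(Function('m')(8), Function('G')(-1, -4)) = Mul(6, Add(-27, Mul(-9, -4))) = Mul(6, Add(-27, 36)) = Mul(6, 9) = 54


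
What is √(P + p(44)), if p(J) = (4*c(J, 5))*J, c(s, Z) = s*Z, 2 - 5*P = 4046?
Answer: 2*√236945/5 ≈ 194.71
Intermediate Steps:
P = -4044/5 (P = ⅖ - ⅕*4046 = ⅖ - 4046/5 = -4044/5 ≈ -808.80)
c(s, Z) = Z*s
p(J) = 20*J² (p(J) = (4*(5*J))*J = (20*J)*J = 20*J²)
√(P + p(44)) = √(-4044/5 + 20*44²) = √(-4044/5 + 20*1936) = √(-4044/5 + 38720) = √(189556/5) = 2*√236945/5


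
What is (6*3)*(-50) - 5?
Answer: -905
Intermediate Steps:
(6*3)*(-50) - 5 = 18*(-50) - 5 = -900 - 5 = -905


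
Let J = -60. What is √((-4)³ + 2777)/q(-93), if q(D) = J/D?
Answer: 31*√2713/20 ≈ 80.734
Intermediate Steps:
q(D) = -60/D
√((-4)³ + 2777)/q(-93) = √((-4)³ + 2777)/((-60/(-93))) = √(-64 + 2777)/((-60*(-1/93))) = √2713/(20/31) = √2713*(31/20) = 31*√2713/20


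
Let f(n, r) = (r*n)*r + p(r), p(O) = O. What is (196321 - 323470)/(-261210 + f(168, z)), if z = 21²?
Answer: -3853/982183 ≈ -0.0039229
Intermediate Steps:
z = 441
f(n, r) = r + n*r² (f(n, r) = (r*n)*r + r = (n*r)*r + r = n*r² + r = r + n*r²)
(196321 - 323470)/(-261210 + f(168, z)) = (196321 - 323470)/(-261210 + 441*(1 + 168*441)) = -127149/(-261210 + 441*(1 + 74088)) = -127149/(-261210 + 441*74089) = -127149/(-261210 + 32673249) = -127149/32412039 = -127149*1/32412039 = -3853/982183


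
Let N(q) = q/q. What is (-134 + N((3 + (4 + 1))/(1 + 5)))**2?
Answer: 17689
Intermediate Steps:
N(q) = 1
(-134 + N((3 + (4 + 1))/(1 + 5)))**2 = (-134 + 1)**2 = (-133)**2 = 17689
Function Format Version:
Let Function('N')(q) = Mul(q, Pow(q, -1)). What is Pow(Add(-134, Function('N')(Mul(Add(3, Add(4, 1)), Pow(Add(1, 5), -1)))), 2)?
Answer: 17689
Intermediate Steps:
Function('N')(q) = 1
Pow(Add(-134, Function('N')(Mul(Add(3, Add(4, 1)), Pow(Add(1, 5), -1)))), 2) = Pow(Add(-134, 1), 2) = Pow(-133, 2) = 17689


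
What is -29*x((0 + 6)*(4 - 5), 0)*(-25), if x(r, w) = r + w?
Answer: -4350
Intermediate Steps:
-29*x((0 + 6)*(4 - 5), 0)*(-25) = -29*((0 + 6)*(4 - 5) + 0)*(-25) = -29*(6*(-1) + 0)*(-25) = -29*(-6 + 0)*(-25) = -29*(-6)*(-25) = 174*(-25) = -4350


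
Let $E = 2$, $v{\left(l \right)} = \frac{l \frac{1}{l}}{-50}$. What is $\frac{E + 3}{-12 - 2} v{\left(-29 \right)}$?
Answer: $\frac{1}{140} \approx 0.0071429$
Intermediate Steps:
$v{\left(l \right)} = - \frac{1}{50}$ ($v{\left(l \right)} = 1 \left(- \frac{1}{50}\right) = - \frac{1}{50}$)
$\frac{E + 3}{-12 - 2} v{\left(-29 \right)} = \frac{2 + 3}{-12 - 2} \left(- \frac{1}{50}\right) = \frac{5}{-14} \left(- \frac{1}{50}\right) = 5 \left(- \frac{1}{14}\right) \left(- \frac{1}{50}\right) = \left(- \frac{5}{14}\right) \left(- \frac{1}{50}\right) = \frac{1}{140}$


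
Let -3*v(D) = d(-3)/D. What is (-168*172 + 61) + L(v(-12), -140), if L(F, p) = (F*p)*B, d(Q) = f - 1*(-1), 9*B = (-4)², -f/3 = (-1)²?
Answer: -2334515/81 ≈ -28821.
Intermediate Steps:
f = -3 (f = -3*(-1)² = -3*1 = -3)
B = 16/9 (B = (⅑)*(-4)² = (⅑)*16 = 16/9 ≈ 1.7778)
d(Q) = -2 (d(Q) = -3 - 1*(-1) = -3 + 1 = -2)
v(D) = 2/(3*D) (v(D) = -(-2)/(3*D) = 2/(3*D))
L(F, p) = 16*F*p/9 (L(F, p) = (F*p)*(16/9) = 16*F*p/9)
(-168*172 + 61) + L(v(-12), -140) = (-168*172 + 61) + (16/9)*((⅔)/(-12))*(-140) = (-28896 + 61) + (16/9)*((⅔)*(-1/12))*(-140) = -28835 + (16/9)*(-1/18)*(-140) = -28835 + 1120/81 = -2334515/81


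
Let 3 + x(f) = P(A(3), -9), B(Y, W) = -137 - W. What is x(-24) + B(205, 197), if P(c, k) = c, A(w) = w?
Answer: -334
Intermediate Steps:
x(f) = 0 (x(f) = -3 + 3 = 0)
x(-24) + B(205, 197) = 0 + (-137 - 1*197) = 0 + (-137 - 197) = 0 - 334 = -334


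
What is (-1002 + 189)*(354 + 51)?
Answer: -329265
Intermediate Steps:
(-1002 + 189)*(354 + 51) = -813*405 = -329265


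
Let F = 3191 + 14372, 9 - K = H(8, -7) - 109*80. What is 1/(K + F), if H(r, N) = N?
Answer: 1/26299 ≈ 3.8024e-5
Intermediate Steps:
K = 8736 (K = 9 - (-7 - 109*80) = 9 - (-7 - 8720) = 9 - 1*(-8727) = 9 + 8727 = 8736)
F = 17563
1/(K + F) = 1/(8736 + 17563) = 1/26299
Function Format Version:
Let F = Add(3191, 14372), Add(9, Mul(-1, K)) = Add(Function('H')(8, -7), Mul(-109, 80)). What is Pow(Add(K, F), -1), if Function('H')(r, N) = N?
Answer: Rational(1, 26299) ≈ 3.8024e-5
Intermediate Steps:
K = 8736 (K = Add(9, Mul(-1, Add(-7, Mul(-109, 80)))) = Add(9, Mul(-1, Add(-7, -8720))) = Add(9, Mul(-1, -8727)) = Add(9, 8727) = 8736)
F = 17563
Pow(Add(K, F), -1) = Pow(Add(8736, 17563), -1) = Pow(26299, -1) = Rational(1, 26299)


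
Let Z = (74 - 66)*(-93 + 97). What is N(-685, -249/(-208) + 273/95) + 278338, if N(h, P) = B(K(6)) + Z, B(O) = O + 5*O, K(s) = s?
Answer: 278406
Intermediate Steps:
B(O) = 6*O
Z = 32 (Z = 8*4 = 32)
N(h, P) = 68 (N(h, P) = 6*6 + 32 = 36 + 32 = 68)
N(-685, -249/(-208) + 273/95) + 278338 = 68 + 278338 = 278406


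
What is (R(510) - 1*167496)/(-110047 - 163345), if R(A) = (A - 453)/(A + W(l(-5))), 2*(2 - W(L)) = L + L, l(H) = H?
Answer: 86595375/141343664 ≈ 0.61266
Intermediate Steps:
W(L) = 2 - L (W(L) = 2 - (L + L)/2 = 2 - L)
R(A) = (-453 + A)/(7 + A) (R(A) = (A - 453)/(A + (2 - 1*(-5))) = (-453 + A)/(A + (2 + 5)) = (-453 + A)/(A + 7) = (-453 + A)/(7 + A))
(R(510) - 1*167496)/(-110047 - 163345) = ((-453 + 510)/(7 + 510) - 1*167496)/(-110047 - 163345) = (57/517 - 167496)/(-273392) = ((1/517)*57 - 167496)*(-1/273392) = (57/517 - 167496)*(-1/273392) = -86595375/517*(-1/273392) = 86595375/141343664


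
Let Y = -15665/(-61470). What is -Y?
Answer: -3133/12294 ≈ -0.25484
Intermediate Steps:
Y = 3133/12294 (Y = -15665*(-1/61470) = 3133/12294 ≈ 0.25484)
-Y = -1*3133/12294 = -3133/12294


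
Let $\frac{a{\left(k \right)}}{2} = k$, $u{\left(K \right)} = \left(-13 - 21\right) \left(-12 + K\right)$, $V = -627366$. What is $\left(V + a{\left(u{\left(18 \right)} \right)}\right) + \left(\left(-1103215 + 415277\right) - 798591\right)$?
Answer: $-2114303$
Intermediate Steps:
$u{\left(K \right)} = 408 - 34 K$ ($u{\left(K \right)} = - 34 \left(-12 + K\right) = 408 - 34 K$)
$a{\left(k \right)} = 2 k$
$\left(V + a{\left(u{\left(18 \right)} \right)}\right) + \left(\left(-1103215 + 415277\right) - 798591\right) = \left(-627366 + 2 \left(408 - 612\right)\right) + \left(\left(-1103215 + 415277\right) - 798591\right) = \left(-627366 + 2 \left(408 - 612\right)\right) - 1486529 = \left(-627366 + 2 \left(-204\right)\right) - 1486529 = \left(-627366 - 408\right) - 1486529 = -627774 - 1486529 = -2114303$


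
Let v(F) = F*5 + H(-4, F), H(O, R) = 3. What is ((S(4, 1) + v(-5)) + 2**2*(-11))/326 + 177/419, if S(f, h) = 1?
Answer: 30467/136594 ≈ 0.22305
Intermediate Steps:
v(F) = 3 + 5*F (v(F) = F*5 + 3 = 5*F + 3 = 3 + 5*F)
((S(4, 1) + v(-5)) + 2**2*(-11))/326 + 177/419 = ((1 + (3 + 5*(-5))) + 2**2*(-11))/326 + 177/419 = ((1 + (3 - 25)) + 4*(-11))*(1/326) + 177*(1/419) = ((1 - 22) - 44)*(1/326) + 177/419 = (-21 - 44)*(1/326) + 177/419 = -65*1/326 + 177/419 = -65/326 + 177/419 = 30467/136594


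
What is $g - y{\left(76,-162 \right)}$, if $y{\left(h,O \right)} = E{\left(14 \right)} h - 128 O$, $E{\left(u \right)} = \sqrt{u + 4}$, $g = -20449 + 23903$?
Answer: $-17282 - 228 \sqrt{2} \approx -17604.0$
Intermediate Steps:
$g = 3454$
$E{\left(u \right)} = \sqrt{4 + u}$
$y{\left(h,O \right)} = - 128 O + 3 h \sqrt{2}$ ($y{\left(h,O \right)} = \sqrt{4 + 14} h - 128 O = \sqrt{18} h - 128 O = 3 \sqrt{2} h - 128 O = 3 h \sqrt{2} - 128 O = - 128 O + 3 h \sqrt{2}$)
$g - y{\left(76,-162 \right)} = 3454 - \left(\left(-128\right) \left(-162\right) + 3 \cdot 76 \sqrt{2}\right) = 3454 - \left(20736 + 228 \sqrt{2}\right) = -17282 - 228 \sqrt{2}$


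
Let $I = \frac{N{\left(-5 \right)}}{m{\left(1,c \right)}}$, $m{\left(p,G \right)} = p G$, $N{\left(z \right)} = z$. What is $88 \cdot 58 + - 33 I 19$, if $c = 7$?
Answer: $\frac{38863}{7} \approx 5551.9$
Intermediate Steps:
$m{\left(p,G \right)} = G p$
$I = - \frac{5}{7}$ ($I = - \frac{5}{7 \cdot 1} = - \frac{5}{7} \approx -0.71429$)
$88 \cdot 58 + - 33 I 19 = 88 \cdot 58 + \left(-33\right) \left(- \frac{5}{7}\right) 19 = 5104 + \frac{165}{7} \cdot 19 = 5104 + \frac{3135}{7} = \frac{38863}{7}$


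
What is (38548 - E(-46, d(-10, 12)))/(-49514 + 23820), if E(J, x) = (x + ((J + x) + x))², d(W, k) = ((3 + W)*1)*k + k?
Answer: 15048/12847 ≈ 1.1713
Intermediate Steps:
d(W, k) = k + k*(3 + W) (d(W, k) = (3 + W)*k + k = k*(3 + W) + k = k + k*(3 + W))
E(J, x) = (J + 3*x)² (E(J, x) = (x + (J + 2*x))² = (J + 3*x)²)
(38548 - E(-46, d(-10, 12)))/(-49514 + 23820) = (38548 - (-46 + 3*(12*(4 - 10)))²)/(-49514 + 23820) = (38548 - (-46 + 3*(12*(-6)))²)/(-25694) = (38548 - (-46 + 3*(-72))²)*(-1/25694) = (38548 - (-46 - 216)²)*(-1/25694) = (38548 - 1*(-262)²)*(-1/25694) = (38548 - 1*68644)*(-1/25694) = (38548 - 68644)*(-1/25694) = -30096*(-1/25694) = 15048/12847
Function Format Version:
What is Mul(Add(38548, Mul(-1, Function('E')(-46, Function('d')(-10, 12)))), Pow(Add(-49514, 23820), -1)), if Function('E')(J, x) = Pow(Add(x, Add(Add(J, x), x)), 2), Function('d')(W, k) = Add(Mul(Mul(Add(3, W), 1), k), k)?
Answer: Rational(15048, 12847) ≈ 1.1713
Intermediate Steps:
Function('d')(W, k) = Add(k, Mul(k, Add(3, W))) (Function('d')(W, k) = Add(Mul(Add(3, W), k), k) = Add(Mul(k, Add(3, W)), k) = Add(k, Mul(k, Add(3, W))))
Function('E')(J, x) = Pow(Add(J, Mul(3, x)), 2) (Function('E')(J, x) = Pow(Add(x, Add(J, Mul(2, x))), 2) = Pow(Add(J, Mul(3, x)), 2))
Mul(Add(38548, Mul(-1, Function('E')(-46, Function('d')(-10, 12)))), Pow(Add(-49514, 23820), -1)) = Mul(Add(38548, Mul(-1, Pow(Add(-46, Mul(3, Mul(12, Add(4, -10)))), 2))), Pow(Add(-49514, 23820), -1)) = Mul(Add(38548, Mul(-1, Pow(Add(-46, Mul(3, Mul(12, -6))), 2))), Pow(-25694, -1)) = Mul(Add(38548, Mul(-1, Pow(Add(-46, Mul(3, -72)), 2))), Rational(-1, 25694)) = Mul(Add(38548, Mul(-1, Pow(Add(-46, -216), 2))), Rational(-1, 25694)) = Mul(Add(38548, Mul(-1, Pow(-262, 2))), Rational(-1, 25694)) = Mul(Add(38548, Mul(-1, 68644)), Rational(-1, 25694)) = Mul(Add(38548, -68644), Rational(-1, 25694)) = Mul(-30096, Rational(-1, 25694)) = Rational(15048, 12847)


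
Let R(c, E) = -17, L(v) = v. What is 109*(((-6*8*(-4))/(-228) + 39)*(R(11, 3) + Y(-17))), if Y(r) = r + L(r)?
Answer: -4030275/19 ≈ -2.1212e+5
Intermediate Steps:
Y(r) = 2*r (Y(r) = r + r = 2*r)
109*(((-6*8*(-4))/(-228) + 39)*(R(11, 3) + Y(-17))) = 109*(((-6*8*(-4))/(-228) + 39)*(-17 + 2*(-17))) = 109*((-48*(-4)*(-1/228) + 39)*(-17 - 34)) = 109*((192*(-1/228) + 39)*(-51)) = 109*((-16/19 + 39)*(-51)) = 109*((725/19)*(-51)) = 109*(-36975/19) = -4030275/19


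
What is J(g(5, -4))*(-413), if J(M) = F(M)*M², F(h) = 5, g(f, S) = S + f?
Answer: -2065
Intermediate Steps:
J(M) = 5*M²
J(g(5, -4))*(-413) = (5*(-4 + 5)²)*(-413) = (5*1²)*(-413) = (5*1)*(-413) = 5*(-413) = -2065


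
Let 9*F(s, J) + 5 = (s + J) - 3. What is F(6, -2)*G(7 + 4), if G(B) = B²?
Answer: -484/9 ≈ -53.778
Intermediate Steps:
F(s, J) = -8/9 + J/9 + s/9 (F(s, J) = -5/9 + ((s + J) - 3)/9 = -5/9 + ((J + s) - 3)/9 = -5/9 + (-3 + J + s)/9 = -5/9 + (-⅓ + J/9 + s/9) = -8/9 + J/9 + s/9)
F(6, -2)*G(7 + 4) = (-8/9 + (⅑)*(-2) + (⅑)*6)*(7 + 4)² = (-8/9 - 2/9 + ⅔)*11² = -4/9*121 = -484/9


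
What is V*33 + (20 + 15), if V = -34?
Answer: -1087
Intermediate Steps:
V*33 + (20 + 15) = -34*33 + (20 + 15) = -1122 + 35 = -1087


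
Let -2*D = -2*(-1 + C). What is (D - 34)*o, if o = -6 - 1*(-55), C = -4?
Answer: -1911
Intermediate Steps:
D = -5 (D = -(-1)*(-1 - 4) = -(-1)*(-5) = -½*10 = -5)
o = 49 (o = -6 + 55 = 49)
(D - 34)*o = (-5 - 34)*49 = -39*49 = -1911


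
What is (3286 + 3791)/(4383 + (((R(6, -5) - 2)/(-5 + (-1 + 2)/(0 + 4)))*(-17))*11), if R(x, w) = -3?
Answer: 134463/79537 ≈ 1.6906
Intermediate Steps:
(3286 + 3791)/(4383 + (((R(6, -5) - 2)/(-5 + (-1 + 2)/(0 + 4)))*(-17))*11) = (3286 + 3791)/(4383 + (((-3 - 2)/(-5 + (-1 + 2)/(0 + 4)))*(-17))*11) = 7077/(4383 + (-5/(-5 + 1/4)*(-17))*11) = 7077/(4383 + (-5/(-5 + 1*(¼))*(-17))*11) = 7077/(4383 + (-5/(-5 + ¼)*(-17))*11) = 7077/(4383 + (-5/(-19/4)*(-17))*11) = 7077/(4383 + (-5*(-4/19)*(-17))*11) = 7077/(4383 + ((20/19)*(-17))*11) = 7077/(4383 - 340/19*11) = 7077/(4383 - 3740/19) = 7077/(79537/19) = 7077*(19/79537) = 134463/79537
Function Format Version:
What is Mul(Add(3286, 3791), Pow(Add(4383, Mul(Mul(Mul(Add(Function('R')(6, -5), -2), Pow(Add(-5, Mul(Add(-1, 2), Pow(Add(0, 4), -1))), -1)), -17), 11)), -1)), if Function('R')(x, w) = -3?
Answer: Rational(134463, 79537) ≈ 1.6906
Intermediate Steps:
Mul(Add(3286, 3791), Pow(Add(4383, Mul(Mul(Mul(Add(Function('R')(6, -5), -2), Pow(Add(-5, Mul(Add(-1, 2), Pow(Add(0, 4), -1))), -1)), -17), 11)), -1)) = Mul(Add(3286, 3791), Pow(Add(4383, Mul(Mul(Mul(Add(-3, -2), Pow(Add(-5, Mul(Add(-1, 2), Pow(Add(0, 4), -1))), -1)), -17), 11)), -1)) = Mul(7077, Pow(Add(4383, Mul(Mul(Mul(-5, Pow(Add(-5, Mul(1, Pow(4, -1))), -1)), -17), 11)), -1)) = Mul(7077, Pow(Add(4383, Mul(Mul(Mul(-5, Pow(Add(-5, Mul(1, Rational(1, 4))), -1)), -17), 11)), -1)) = Mul(7077, Pow(Add(4383, Mul(Mul(Mul(-5, Pow(Add(-5, Rational(1, 4)), -1)), -17), 11)), -1)) = Mul(7077, Pow(Add(4383, Mul(Mul(Mul(-5, Pow(Rational(-19, 4), -1)), -17), 11)), -1)) = Mul(7077, Pow(Add(4383, Mul(Mul(Mul(-5, Rational(-4, 19)), -17), 11)), -1)) = Mul(7077, Pow(Add(4383, Mul(Mul(Rational(20, 19), -17), 11)), -1)) = Mul(7077, Pow(Add(4383, Mul(Rational(-340, 19), 11)), -1)) = Mul(7077, Pow(Add(4383, Rational(-3740, 19)), -1)) = Mul(7077, Pow(Rational(79537, 19), -1)) = Mul(7077, Rational(19, 79537)) = Rational(134463, 79537)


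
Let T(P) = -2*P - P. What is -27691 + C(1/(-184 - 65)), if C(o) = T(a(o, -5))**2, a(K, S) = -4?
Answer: -27547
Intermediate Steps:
T(P) = -3*P
C(o) = 144 (C(o) = (-3*(-4))**2 = 12**2 = 144)
-27691 + C(1/(-184 - 65)) = -27691 + 144 = -27547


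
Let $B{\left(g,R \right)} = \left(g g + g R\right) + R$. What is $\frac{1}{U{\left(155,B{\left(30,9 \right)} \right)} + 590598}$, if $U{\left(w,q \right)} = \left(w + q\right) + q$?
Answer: $\frac{1}{593111} \approx 1.686 \cdot 10^{-6}$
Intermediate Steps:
$B{\left(g,R \right)} = R + g^{2} + R g$ ($B{\left(g,R \right)} = \left(g^{2} + R g\right) + R = R + g^{2} + R g$)
$U{\left(w,q \right)} = w + 2 q$ ($U{\left(w,q \right)} = \left(q + w\right) + q = w + 2 q$)
$\frac{1}{U{\left(155,B{\left(30,9 \right)} \right)} + 590598} = \frac{1}{\left(155 + 2 \left(9 + 30^{2} + 9 \cdot 30\right)\right) + 590598} = \frac{1}{\left(155 + 2 \left(9 + 900 + 270\right)\right) + 590598} = \frac{1}{\left(155 + 2 \cdot 1179\right) + 590598} = \frac{1}{\left(155 + 2358\right) + 590598} = \frac{1}{2513 + 590598} = \frac{1}{593111}$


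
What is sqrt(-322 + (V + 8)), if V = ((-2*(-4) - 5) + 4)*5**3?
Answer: sqrt(561) ≈ 23.685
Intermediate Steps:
V = 875 (V = ((8 - 5) + 4)*125 = (3 + 4)*125 = 7*125 = 875)
sqrt(-322 + (V + 8)) = sqrt(-322 + (875 + 8)) = sqrt(-322 + 883) = sqrt(561)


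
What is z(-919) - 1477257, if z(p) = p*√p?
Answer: -1477257 - 919*I*√919 ≈ -1.4773e+6 - 27860.0*I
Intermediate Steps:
z(p) = p^(3/2)
z(-919) - 1477257 = (-919)^(3/2) - 1477257 = -919*I*√919 - 1477257 = -1477257 - 919*I*√919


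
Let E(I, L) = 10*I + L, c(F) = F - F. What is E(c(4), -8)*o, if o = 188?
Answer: -1504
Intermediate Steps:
c(F) = 0
E(I, L) = L + 10*I
E(c(4), -8)*o = (-8 + 10*0)*188 = (-8 + 0)*188 = -8*188 = -1504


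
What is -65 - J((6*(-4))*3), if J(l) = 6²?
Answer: -101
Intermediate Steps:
J(l) = 36
-65 - J((6*(-4))*3) = -65 - 1*36 = -65 - 36 = -101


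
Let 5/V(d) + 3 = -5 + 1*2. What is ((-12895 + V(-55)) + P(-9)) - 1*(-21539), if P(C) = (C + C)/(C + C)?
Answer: 51865/6 ≈ 8644.2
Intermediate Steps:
V(d) = -5/6 (V(d) = 5/(-3 + (-5 + 1*2)) = 5/(-3 + (-5 + 2)) = 5/(-3 - 3) = 5/(-6) = 5*(-1/6) = -5/6)
P(C) = 1 (P(C) = (2*C)/((2*C)) = (2*C)*(1/(2*C)) = 1)
((-12895 + V(-55)) + P(-9)) - 1*(-21539) = ((-12895 - 5/6) + 1) - 1*(-21539) = (-77375/6 + 1) + 21539 = -77369/6 + 21539 = 51865/6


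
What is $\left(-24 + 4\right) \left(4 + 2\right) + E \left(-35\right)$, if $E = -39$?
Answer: $1245$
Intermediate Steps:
$\left(-24 + 4\right) \left(4 + 2\right) + E \left(-35\right) = \left(-24 + 4\right) \left(4 + 2\right) - -1365 = \left(-20\right) 6 + 1365 = -120 + 1365 = 1245$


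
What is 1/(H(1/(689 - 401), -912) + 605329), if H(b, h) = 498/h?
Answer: 152/92009925 ≈ 1.6520e-6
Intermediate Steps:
1/(H(1/(689 - 401), -912) + 605329) = 1/(498/(-912) + 605329) = 1/(498*(-1/912) + 605329) = 1/(-83/152 + 605329) = 1/(92009925/152) = 152/92009925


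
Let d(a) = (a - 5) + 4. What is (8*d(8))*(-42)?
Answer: -2352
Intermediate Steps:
d(a) = -1 + a (d(a) = (-5 + a) + 4 = -1 + a)
(8*d(8))*(-42) = (8*(-1 + 8))*(-42) = (8*7)*(-42) = 56*(-42) = -2352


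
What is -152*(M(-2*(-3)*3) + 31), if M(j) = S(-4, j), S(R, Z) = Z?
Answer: -7448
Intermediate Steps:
M(j) = j
-152*(M(-2*(-3)*3) + 31) = -152*(-2*(-3)*3 + 31) = -152*(6*3 + 31) = -152*(18 + 31) = -152*49 = -7448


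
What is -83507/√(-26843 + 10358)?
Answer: 83507*I*√16485/16485 ≈ 650.4*I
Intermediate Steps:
-83507/√(-26843 + 10358) = -83507*(-I*√16485/16485) = -(-83507)*I*√16485/16485 = 83507*I*√16485/16485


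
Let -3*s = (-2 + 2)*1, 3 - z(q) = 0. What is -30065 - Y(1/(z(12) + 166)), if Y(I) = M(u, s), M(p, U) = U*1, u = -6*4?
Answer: -30065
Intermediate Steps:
z(q) = 3 (z(q) = 3 - 1*0 = 3 + 0 = 3)
u = -24
s = 0 (s = -(-2 + 2)/3 = -0 = -1/3*0 = 0)
M(p, U) = U
Y(I) = 0
-30065 - Y(1/(z(12) + 166)) = -30065 - 1*0 = -30065 + 0 = -30065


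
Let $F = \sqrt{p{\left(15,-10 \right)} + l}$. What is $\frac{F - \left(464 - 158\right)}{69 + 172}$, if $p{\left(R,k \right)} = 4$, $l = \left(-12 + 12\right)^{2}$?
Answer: $- \frac{304}{241} \approx -1.2614$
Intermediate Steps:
$l = 0$ ($l = 0^{2} = 0$)
$F = 2$ ($F = \sqrt{4 + 0} = \sqrt{4} = 2$)
$\frac{F - \left(464 - 158\right)}{69 + 172} = \frac{2 - \left(464 - 158\right)}{69 + 172} = \frac{2 - \left(464 - 158\right)}{241} = \frac{2 - 306}{241} = \frac{1}{241} \left(-304\right) = - \frac{304}{241}$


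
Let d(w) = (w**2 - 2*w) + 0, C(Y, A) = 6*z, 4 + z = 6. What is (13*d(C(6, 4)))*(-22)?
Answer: -34320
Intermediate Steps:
z = 2 (z = -4 + 6 = 2)
C(Y, A) = 12 (C(Y, A) = 6*2 = 12)
d(w) = w**2 - 2*w
(13*d(C(6, 4)))*(-22) = (13*(12*(-2 + 12)))*(-22) = (13*(12*10))*(-22) = (13*120)*(-22) = 1560*(-22) = -34320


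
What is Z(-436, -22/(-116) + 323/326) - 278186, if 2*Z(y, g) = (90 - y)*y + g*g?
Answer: -8778122027566/22344529 ≈ -3.9285e+5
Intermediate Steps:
Z(y, g) = g**2/2 + y*(90 - y)/2 (Z(y, g) = ((90 - y)*y + g*g)/2 = (y*(90 - y) + g**2)/2 = (g**2 + y*(90 - y))/2 = g**2/2 + y*(90 - y)/2)
Z(-436, -22/(-116) + 323/326) - 278186 = ((-22/(-116) + 323/326)**2/2 + 45*(-436) - 1/2*(-436)**2) - 278186 = ((-22*(-1/116) + 323*(1/326))**2/2 - 19620 - 1/2*190096) - 278186 = ((11/58 + 323/326)**2/2 - 19620 - 95048) - 278186 = ((5580/4727)**2/2 - 19620 - 95048) - 278186 = ((1/2)*(31136400/22344529) - 19620 - 95048) - 278186 = (15568200/22344529 - 19620 - 95048) - 278186 = -2562186883172/22344529 - 278186 = -8778122027566/22344529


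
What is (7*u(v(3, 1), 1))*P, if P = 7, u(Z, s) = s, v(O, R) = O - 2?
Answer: 49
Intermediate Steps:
v(O, R) = -2 + O
(7*u(v(3, 1), 1))*P = (7*1)*7 = 7*7 = 49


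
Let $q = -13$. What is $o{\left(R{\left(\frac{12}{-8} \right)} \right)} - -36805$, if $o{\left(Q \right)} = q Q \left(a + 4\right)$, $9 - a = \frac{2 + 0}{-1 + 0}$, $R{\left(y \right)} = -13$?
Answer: $39340$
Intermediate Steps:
$a = 11$ ($a = 9 - \frac{2 + 0}{-1 + 0} = 9 - \frac{2}{-1} = 9 - 2 \left(-1\right) = 9 - -2 = 9 + 2 = 11$)
$o{\left(Q \right)} = - 195 Q$ ($o{\left(Q \right)} = - 13 Q \left(11 + 4\right) = - 13 Q 15 = - 13 \cdot 15 Q = - 195 Q$)
$o{\left(R{\left(\frac{12}{-8} \right)} \right)} - -36805 = \left(-195\right) \left(-13\right) - -36805 = 2535 + 36805 = 39340$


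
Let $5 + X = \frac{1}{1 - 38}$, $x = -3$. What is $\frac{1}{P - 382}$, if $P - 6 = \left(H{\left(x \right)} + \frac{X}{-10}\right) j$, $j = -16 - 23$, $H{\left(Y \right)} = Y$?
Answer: $- \frac{185}{51542} \approx -0.0035893$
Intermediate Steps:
$X = - \frac{186}{37}$ ($X = -5 + \frac{1}{1 - 38} = -5 + \frac{1}{-37} = -5 - \frac{1}{37} = - \frac{186}{37} \approx -5.027$)
$j = -39$ ($j = -16 - 23 = -39$)
$P = \frac{19128}{185}$ ($P = 6 + \left(-3 - \frac{186}{37 \left(-10\right)}\right) \left(-39\right) = 6 + \left(-3 - - \frac{93}{185}\right) \left(-39\right) = 6 + \left(-3 + \frac{93}{185}\right) \left(-39\right) = 6 - - \frac{18018}{185} = 6 + \frac{18018}{185} = \frac{19128}{185} \approx 103.39$)
$\frac{1}{P - 382} = \frac{1}{\frac{19128}{185} - 382} = \frac{1}{- \frac{51542}{185}} = - \frac{185}{51542}$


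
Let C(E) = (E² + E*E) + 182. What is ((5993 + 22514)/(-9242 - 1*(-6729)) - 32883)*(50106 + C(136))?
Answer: -7214869058080/2513 ≈ -2.8710e+9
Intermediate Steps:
C(E) = 182 + 2*E² (C(E) = (E² + E²) + 182 = 2*E² + 182 = 182 + 2*E²)
((5993 + 22514)/(-9242 - 1*(-6729)) - 32883)*(50106 + C(136)) = ((5993 + 22514)/(-9242 - 1*(-6729)) - 32883)*(50106 + (182 + 2*136²)) = (28507/(-9242 + 6729) - 32883)*(50106 + (182 + 2*18496)) = (28507/(-2513) - 32883)*(50106 + (182 + 36992)) = (28507*(-1/2513) - 32883)*(50106 + 37174) = (-28507/2513 - 32883)*87280 = -82663486/2513*87280 = -7214869058080/2513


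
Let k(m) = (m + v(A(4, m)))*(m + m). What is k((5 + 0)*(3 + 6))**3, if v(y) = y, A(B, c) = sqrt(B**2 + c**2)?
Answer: 267295140000 + 5916564000*sqrt(2041) ≈ 5.3459e+11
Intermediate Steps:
k(m) = 2*m*(m + sqrt(16 + m**2)) (k(m) = (m + sqrt(4**2 + m**2))*(m + m) = (m + sqrt(16 + m**2))*(2*m) = 2*m*(m + sqrt(16 + m**2)))
k((5 + 0)*(3 + 6))**3 = (2*((5 + 0)*(3 + 6))*((5 + 0)*(3 + 6) + sqrt(16 + ((5 + 0)*(3 + 6))**2)))**3 = (2*(5*9)*(5*9 + sqrt(16 + (5*9)**2)))**3 = (2*45*(45 + sqrt(16 + 45**2)))**3 = (2*45*(45 + sqrt(16 + 2025)))**3 = (2*45*(45 + sqrt(2041)))**3 = (4050 + 90*sqrt(2041))**3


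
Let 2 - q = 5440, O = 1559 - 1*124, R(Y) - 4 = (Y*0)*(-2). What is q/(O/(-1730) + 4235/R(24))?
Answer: -3763096/732081 ≈ -5.1403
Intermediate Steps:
R(Y) = 4 (R(Y) = 4 + (Y*0)*(-2) = 4 + 0*(-2) = 4 + 0 = 4)
O = 1435 (O = 1559 - 124 = 1435)
q = -5438 (q = 2 - 1*5440 = 2 - 5440 = -5438)
q/(O/(-1730) + 4235/R(24)) = -5438/(1435/(-1730) + 4235/4) = -5438/(1435*(-1/1730) + 4235*(1/4)) = -5438/(-287/346 + 4235/4) = -5438/732081/692 = -5438*692/732081 = -3763096/732081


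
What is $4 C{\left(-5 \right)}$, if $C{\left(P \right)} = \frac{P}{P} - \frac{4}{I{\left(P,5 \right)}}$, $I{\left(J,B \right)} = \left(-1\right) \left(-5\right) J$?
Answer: $\frac{116}{25} \approx 4.64$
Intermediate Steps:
$I{\left(J,B \right)} = 5 J$
$C{\left(P \right)} = 1 - \frac{4}{5 P}$ ($C{\left(P \right)} = \frac{P}{P} - \frac{4}{5 P} = 1 - 4 \frac{1}{5 P} = 1 - \frac{4}{5 P}$)
$4 C{\left(-5 \right)} = 4 \frac{- \frac{4}{5} - 5}{-5} = 4 \left(\left(- \frac{1}{5}\right) \left(- \frac{29}{5}\right)\right) = 4 \cdot \frac{29}{25} = \frac{116}{25}$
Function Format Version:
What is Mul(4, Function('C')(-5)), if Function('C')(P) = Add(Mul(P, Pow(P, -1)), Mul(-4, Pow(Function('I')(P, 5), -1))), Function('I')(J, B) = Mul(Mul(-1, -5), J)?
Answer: Rational(116, 25) ≈ 4.6400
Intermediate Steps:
Function('I')(J, B) = Mul(5, J)
Function('C')(P) = Add(1, Mul(Rational(-4, 5), Pow(P, -1))) (Function('C')(P) = Add(Mul(P, Pow(P, -1)), Mul(-4, Pow(Mul(5, P), -1))) = Add(1, Mul(-4, Mul(Rational(1, 5), Pow(P, -1)))) = Add(1, Mul(Rational(-4, 5), Pow(P, -1))))
Mul(4, Function('C')(-5)) = Mul(4, Mul(Pow(-5, -1), Add(Rational(-4, 5), -5))) = Mul(4, Mul(Rational(-1, 5), Rational(-29, 5))) = Mul(4, Rational(29, 25)) = Rational(116, 25)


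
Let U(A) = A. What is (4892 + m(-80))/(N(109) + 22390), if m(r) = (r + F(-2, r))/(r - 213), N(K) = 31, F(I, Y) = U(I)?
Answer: 1433438/6569353 ≈ 0.21820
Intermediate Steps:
F(I, Y) = I
m(r) = (-2 + r)/(-213 + r) (m(r) = (r - 2)/(r - 213) = (-2 + r)/(-213 + r))
(4892 + m(-80))/(N(109) + 22390) = (4892 + (-2 - 80)/(-213 - 80))/(31 + 22390) = (4892 - 82/(-293))/22421 = (4892 - 1/293*(-82))*(1/22421) = (4892 + 82/293)*(1/22421) = (1433438/293)*(1/22421) = 1433438/6569353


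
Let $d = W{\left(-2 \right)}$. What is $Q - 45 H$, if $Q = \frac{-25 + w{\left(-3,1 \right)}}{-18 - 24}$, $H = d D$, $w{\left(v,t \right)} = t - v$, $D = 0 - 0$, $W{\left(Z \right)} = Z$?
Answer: $\frac{1}{2} \approx 0.5$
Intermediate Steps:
$D = 0$ ($D = 0 + 0 = 0$)
$d = -2$
$H = 0$ ($H = \left(-2\right) 0 = 0$)
$Q = \frac{1}{2}$ ($Q = \frac{-25 + \left(1 - -3\right)}{-18 - 24} = \frac{-25 + \left(1 + 3\right)}{-42} = \left(-25 + 4\right) \left(- \frac{1}{42}\right) = \left(-21\right) \left(- \frac{1}{42}\right) = \frac{1}{2} \approx 0.5$)
$Q - 45 H = \frac{1}{2} - 0 = \frac{1}{2} + 0 = \frac{1}{2}$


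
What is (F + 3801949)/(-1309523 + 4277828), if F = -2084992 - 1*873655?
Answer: 843302/2968305 ≈ 0.28410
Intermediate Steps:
F = -2958647 (F = -2084992 - 873655 = -2958647)
(F + 3801949)/(-1309523 + 4277828) = (-2958647 + 3801949)/(-1309523 + 4277828) = 843302/2968305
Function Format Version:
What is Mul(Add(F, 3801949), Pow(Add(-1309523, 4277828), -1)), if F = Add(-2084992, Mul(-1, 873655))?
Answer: Rational(843302, 2968305) ≈ 0.28410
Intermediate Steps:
F = -2958647 (F = Add(-2084992, -873655) = -2958647)
Mul(Add(F, 3801949), Pow(Add(-1309523, 4277828), -1)) = Mul(Add(-2958647, 3801949), Pow(Add(-1309523, 4277828), -1)) = Mul(843302, Pow(2968305, -1)) = Mul(843302, Rational(1, 2968305)) = Rational(843302, 2968305)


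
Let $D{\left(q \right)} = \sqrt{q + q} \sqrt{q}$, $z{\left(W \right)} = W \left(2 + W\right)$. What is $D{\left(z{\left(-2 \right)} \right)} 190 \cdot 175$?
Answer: $0$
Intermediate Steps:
$D{\left(q \right)} = q \sqrt{2}$ ($D{\left(q \right)} = \sqrt{2 q} \sqrt{q} = \sqrt{2} \sqrt{q} \sqrt{q} = q \sqrt{2}$)
$D{\left(z{\left(-2 \right)} \right)} 190 \cdot 175 = - 2 \left(2 - 2\right) \sqrt{2} \cdot 190 \cdot 175 = \left(-2\right) 0 \sqrt{2} \cdot 190 \cdot 175 = 0 \sqrt{2} \cdot 190 \cdot 175 = 0 \cdot 190 \cdot 175 = 0 \cdot 175 = 0$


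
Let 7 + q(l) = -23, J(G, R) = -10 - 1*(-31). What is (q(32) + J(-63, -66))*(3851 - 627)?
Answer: -29016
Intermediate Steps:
J(G, R) = 21 (J(G, R) = -10 + 31 = 21)
q(l) = -30 (q(l) = -7 - 23 = -30)
(q(32) + J(-63, -66))*(3851 - 627) = (-30 + 21)*(3851 - 627) = -9*3224 = -29016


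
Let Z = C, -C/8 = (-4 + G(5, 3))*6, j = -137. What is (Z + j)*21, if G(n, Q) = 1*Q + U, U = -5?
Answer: 3171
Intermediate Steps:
G(n, Q) = -5 + Q (G(n, Q) = 1*Q - 5 = Q - 5 = -5 + Q)
C = 288 (C = -8*(-4 + (-5 + 3))*6 = -8*(-4 - 2)*6 = -(-48)*6 = -8*(-36) = 288)
Z = 288
(Z + j)*21 = (288 - 137)*21 = 151*21 = 3171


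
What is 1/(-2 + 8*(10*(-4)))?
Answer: -1/322 ≈ -0.0031056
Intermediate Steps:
1/(-2 + 8*(10*(-4))) = 1/(-2 + 8*(-40)) = 1/(-2 - 320) = 1/(-322) = -1/322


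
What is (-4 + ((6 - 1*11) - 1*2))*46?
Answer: -506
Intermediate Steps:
(-4 + ((6 - 1*11) - 1*2))*46 = (-4 + ((6 - 11) - 2))*46 = (-4 + (-5 - 2))*46 = (-4 - 7)*46 = -11*46 = -506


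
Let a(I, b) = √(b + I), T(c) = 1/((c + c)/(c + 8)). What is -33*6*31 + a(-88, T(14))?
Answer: -6138 + I*√17094/14 ≈ -6138.0 + 9.3389*I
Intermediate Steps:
T(c) = (8 + c)/(2*c) (T(c) = 1/((2*c)/(8 + c)) = 1/(2*c/(8 + c)) = (8 + c)/(2*c))
a(I, b) = √(I + b)
-33*6*31 + a(-88, T(14)) = -33*6*31 + √(-88 + (½)*(8 + 14)/14) = -198*31 + √(-88 + (½)*(1/14)*22) = -6138 + √(-88 + 11/14) = -6138 + √(-1221/14) = -6138 + I*√17094/14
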